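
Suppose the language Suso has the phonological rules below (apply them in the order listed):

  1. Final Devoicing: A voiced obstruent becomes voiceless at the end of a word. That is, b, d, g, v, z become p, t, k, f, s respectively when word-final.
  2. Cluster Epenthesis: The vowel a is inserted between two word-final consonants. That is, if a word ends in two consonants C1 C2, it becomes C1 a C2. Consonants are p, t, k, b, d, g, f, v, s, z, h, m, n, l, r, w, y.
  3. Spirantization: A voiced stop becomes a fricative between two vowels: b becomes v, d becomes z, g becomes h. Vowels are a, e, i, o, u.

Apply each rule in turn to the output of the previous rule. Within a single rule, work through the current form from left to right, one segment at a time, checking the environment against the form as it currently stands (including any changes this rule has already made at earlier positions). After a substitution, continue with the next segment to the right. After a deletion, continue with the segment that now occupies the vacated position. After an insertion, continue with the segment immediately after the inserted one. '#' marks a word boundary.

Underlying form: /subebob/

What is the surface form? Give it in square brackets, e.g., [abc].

[suvevop]

1 Final Devoicing: [subebob] → [subebop]
2 Cluster Epenthesis: no change — [subebop]
3 Spirantization: [subebop] → [suvevop]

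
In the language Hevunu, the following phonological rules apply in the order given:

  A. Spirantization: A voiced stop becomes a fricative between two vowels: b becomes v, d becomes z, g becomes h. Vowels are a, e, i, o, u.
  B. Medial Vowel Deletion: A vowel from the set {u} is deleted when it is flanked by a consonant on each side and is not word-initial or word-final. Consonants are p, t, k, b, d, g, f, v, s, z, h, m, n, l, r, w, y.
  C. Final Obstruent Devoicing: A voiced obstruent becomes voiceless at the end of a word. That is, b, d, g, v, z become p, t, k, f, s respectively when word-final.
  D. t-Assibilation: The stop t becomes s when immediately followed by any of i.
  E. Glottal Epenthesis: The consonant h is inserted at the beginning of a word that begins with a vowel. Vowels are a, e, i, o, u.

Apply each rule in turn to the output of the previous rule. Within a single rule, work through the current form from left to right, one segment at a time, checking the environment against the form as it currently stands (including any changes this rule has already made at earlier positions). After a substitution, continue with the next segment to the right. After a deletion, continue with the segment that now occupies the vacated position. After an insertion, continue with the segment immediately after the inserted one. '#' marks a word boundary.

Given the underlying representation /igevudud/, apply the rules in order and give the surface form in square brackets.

A Spirantization: [igevudud] → [ihevuzud]
B Medial Vowel Deletion: [ihevuzud] → [ihevzd]
C Final Obstruent Devoicing: [ihevzd] → [ihevzt]
D t-Assibilation: no change — [ihevzt]
E Glottal Epenthesis: [ihevzt] → [hihevzt]

[hihevzt]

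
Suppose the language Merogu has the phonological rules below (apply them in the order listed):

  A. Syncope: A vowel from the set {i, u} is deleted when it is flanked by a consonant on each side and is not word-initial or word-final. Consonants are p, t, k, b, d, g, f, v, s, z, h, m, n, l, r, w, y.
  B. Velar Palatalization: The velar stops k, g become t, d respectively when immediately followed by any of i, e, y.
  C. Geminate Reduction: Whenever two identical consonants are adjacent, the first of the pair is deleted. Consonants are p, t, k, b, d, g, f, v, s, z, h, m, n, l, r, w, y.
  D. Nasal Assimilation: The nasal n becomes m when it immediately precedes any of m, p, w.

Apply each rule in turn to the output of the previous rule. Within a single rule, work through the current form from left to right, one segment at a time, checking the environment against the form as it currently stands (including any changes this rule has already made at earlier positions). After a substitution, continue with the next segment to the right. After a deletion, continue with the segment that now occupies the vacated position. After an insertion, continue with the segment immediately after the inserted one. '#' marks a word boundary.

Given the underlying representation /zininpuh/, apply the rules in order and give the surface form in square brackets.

[zmph]

A Syncope: [zininpuh] → [znnph]
B Velar Palatalization: no change — [znnph]
C Geminate Reduction: [znnph] → [znph]
D Nasal Assimilation: [znph] → [zmph]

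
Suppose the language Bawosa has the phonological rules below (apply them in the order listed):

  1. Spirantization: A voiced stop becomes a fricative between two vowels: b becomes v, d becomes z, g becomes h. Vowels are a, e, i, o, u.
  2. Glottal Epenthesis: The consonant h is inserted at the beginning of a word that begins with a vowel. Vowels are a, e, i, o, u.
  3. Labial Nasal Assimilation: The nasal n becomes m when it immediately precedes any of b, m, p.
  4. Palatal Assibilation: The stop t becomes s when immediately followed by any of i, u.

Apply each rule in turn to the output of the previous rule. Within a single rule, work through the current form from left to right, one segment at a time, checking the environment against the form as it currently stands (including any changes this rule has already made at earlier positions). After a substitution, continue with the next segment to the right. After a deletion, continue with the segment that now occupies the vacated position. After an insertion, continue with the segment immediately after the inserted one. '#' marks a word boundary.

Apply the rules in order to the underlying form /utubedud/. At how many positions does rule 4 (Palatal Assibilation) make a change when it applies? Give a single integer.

1

1 Spirantization: [utubedud] → [utuvezud]
2 Glottal Epenthesis: [utuvezud] → [hutuvezud]
3 Labial Nasal Assimilation: no change — [hutuvezud]
4 Palatal Assibilation: [hutuvezud] → [husuvezud]
Rule 4 changed 1 position(s).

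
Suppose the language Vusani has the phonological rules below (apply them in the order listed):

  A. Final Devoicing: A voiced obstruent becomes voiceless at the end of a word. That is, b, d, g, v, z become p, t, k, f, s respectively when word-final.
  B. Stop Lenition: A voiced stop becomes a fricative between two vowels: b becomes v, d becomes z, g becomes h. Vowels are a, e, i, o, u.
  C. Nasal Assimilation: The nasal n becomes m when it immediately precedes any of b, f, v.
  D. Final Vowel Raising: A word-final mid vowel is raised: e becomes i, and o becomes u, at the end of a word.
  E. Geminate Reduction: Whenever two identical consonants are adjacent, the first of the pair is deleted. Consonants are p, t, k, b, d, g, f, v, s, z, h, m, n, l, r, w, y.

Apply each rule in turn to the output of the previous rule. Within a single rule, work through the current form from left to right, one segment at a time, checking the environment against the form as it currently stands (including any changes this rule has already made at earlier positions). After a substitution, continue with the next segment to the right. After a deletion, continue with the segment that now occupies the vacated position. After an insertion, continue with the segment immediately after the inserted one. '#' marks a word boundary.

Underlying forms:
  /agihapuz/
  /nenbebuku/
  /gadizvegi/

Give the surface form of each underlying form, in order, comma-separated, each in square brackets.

/agihapuz/:
  A Final Devoicing: [agihapuz] → [agihapus]
  B Stop Lenition: [agihapus] → [ahihapus]
  C Nasal Assimilation: no change — [ahihapus]
  D Final Vowel Raising: no change — [ahihapus]
  E Geminate Reduction: no change — [ahihapus]
/nenbebuku/:
  A Final Devoicing: no change — [nenbebuku]
  B Stop Lenition: [nenbebuku] → [nenbevuku]
  C Nasal Assimilation: [nenbevuku] → [nembevuku]
  D Final Vowel Raising: no change — [nembevuku]
  E Geminate Reduction: no change — [nembevuku]
/gadizvegi/:
  A Final Devoicing: no change — [gadizvegi]
  B Stop Lenition: [gadizvegi] → [gazizvehi]
  C Nasal Assimilation: no change — [gazizvehi]
  D Final Vowel Raising: no change — [gazizvehi]
  E Geminate Reduction: no change — [gazizvehi]

[ahihapus], [nembevuku], [gazizvehi]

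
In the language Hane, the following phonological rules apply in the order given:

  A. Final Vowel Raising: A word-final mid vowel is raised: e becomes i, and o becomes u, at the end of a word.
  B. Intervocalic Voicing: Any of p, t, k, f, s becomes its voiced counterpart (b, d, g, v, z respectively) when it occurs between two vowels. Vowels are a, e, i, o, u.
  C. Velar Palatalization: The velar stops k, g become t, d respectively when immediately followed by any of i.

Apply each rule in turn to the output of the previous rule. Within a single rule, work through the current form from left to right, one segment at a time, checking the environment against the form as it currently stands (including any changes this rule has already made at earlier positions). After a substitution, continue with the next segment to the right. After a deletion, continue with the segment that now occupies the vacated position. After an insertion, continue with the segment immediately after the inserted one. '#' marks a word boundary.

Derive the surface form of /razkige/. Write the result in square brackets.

A Final Vowel Raising: [razkige] → [razkigi]
B Intervocalic Voicing: no change — [razkigi]
C Velar Palatalization: [razkigi] → [raztidi]

[raztidi]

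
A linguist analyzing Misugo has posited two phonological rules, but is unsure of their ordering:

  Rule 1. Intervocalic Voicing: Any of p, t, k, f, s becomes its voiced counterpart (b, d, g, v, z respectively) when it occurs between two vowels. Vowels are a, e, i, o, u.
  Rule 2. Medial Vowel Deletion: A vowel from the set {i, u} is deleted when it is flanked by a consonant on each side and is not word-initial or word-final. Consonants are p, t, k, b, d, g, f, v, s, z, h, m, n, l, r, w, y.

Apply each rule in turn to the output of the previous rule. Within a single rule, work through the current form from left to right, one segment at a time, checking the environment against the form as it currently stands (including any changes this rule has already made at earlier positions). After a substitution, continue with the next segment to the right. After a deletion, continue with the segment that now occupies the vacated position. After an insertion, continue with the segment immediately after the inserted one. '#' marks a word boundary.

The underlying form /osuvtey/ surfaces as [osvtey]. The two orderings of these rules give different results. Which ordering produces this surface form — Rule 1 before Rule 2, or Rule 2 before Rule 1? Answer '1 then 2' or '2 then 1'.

Order 1 then 2:
  1 Intervocalic Voicing: [osuvtey] → [ozuvtey]
  2 Medial Vowel Deletion: [ozuvtey] → [ozvtey]
  result: [ozvtey]
Order 2 then 1:
  2 Medial Vowel Deletion: [osuvtey] → [osvtey]
  1 Intervocalic Voicing: no change — [osvtey]
  result: [osvtey]

2 then 1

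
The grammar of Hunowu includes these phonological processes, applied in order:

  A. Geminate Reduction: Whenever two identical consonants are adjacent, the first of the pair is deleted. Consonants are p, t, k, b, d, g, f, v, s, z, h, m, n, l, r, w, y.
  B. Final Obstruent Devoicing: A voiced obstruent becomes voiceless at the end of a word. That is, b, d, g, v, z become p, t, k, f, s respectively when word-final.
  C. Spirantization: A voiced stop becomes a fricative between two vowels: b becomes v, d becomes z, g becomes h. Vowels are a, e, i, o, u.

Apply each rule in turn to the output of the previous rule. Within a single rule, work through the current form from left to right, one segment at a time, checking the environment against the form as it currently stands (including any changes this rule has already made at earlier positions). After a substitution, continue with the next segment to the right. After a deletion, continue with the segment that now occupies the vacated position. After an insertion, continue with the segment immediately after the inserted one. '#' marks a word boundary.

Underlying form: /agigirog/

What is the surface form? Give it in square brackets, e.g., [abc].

[ahihirok]

A Geminate Reduction: no change — [agigirog]
B Final Obstruent Devoicing: [agigirog] → [agigirok]
C Spirantization: [agigirok] → [ahihirok]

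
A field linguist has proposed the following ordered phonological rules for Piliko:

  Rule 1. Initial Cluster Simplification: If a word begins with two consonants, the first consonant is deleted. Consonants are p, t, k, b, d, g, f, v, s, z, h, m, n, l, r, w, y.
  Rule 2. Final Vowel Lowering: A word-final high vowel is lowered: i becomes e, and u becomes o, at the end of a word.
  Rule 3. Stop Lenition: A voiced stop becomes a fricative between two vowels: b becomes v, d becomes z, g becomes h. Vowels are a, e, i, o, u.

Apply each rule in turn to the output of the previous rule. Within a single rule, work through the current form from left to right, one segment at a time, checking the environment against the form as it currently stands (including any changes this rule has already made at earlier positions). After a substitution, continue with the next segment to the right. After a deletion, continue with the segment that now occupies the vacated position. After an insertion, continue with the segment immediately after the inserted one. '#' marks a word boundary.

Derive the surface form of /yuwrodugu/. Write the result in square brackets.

Rule 1 Initial Cluster Simplification: no change — [yuwrodugu]
Rule 2 Final Vowel Lowering: [yuwrodugu] → [yuwrodugo]
Rule 3 Stop Lenition: [yuwrodugo] → [yuwrozuho]

[yuwrozuho]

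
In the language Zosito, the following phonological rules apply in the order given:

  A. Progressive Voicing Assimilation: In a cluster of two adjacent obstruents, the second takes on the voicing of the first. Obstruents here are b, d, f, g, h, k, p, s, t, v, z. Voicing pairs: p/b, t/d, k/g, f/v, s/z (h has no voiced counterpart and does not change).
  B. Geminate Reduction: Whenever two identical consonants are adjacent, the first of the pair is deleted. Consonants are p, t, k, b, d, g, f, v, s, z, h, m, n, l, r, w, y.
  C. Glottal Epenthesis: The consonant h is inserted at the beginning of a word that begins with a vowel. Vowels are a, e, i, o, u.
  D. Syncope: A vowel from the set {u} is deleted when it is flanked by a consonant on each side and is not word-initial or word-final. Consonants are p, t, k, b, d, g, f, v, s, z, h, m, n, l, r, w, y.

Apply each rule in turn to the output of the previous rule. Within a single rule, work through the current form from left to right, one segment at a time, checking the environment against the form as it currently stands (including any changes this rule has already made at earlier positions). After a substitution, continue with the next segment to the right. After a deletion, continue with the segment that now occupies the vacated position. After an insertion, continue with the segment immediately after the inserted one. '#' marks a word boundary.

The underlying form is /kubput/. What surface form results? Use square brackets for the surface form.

A Progressive Voicing Assimilation: [kubput] → [kubbut]
B Geminate Reduction: [kubbut] → [kubut]
C Glottal Epenthesis: no change — [kubut]
D Syncope: [kubut] → [kbt]

[kbt]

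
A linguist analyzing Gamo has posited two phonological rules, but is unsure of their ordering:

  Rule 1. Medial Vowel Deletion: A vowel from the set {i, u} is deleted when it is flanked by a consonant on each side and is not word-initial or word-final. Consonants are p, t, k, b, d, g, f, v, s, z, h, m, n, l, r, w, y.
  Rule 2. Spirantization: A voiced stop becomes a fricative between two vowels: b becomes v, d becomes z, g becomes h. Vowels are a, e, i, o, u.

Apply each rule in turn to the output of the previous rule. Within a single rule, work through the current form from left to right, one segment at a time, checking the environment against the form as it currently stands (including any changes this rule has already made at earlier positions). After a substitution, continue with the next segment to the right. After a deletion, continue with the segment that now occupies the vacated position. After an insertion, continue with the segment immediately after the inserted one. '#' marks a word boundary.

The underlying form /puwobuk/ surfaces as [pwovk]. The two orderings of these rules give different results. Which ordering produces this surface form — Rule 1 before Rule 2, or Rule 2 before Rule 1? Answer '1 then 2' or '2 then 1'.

2 then 1

Order 1 then 2:
  1 Medial Vowel Deletion: [puwobuk] → [pwobk]
  2 Spirantization: no change — [pwobk]
  result: [pwobk]
Order 2 then 1:
  2 Spirantization: [puwobuk] → [puwovuk]
  1 Medial Vowel Deletion: [puwovuk] → [pwovk]
  result: [pwovk]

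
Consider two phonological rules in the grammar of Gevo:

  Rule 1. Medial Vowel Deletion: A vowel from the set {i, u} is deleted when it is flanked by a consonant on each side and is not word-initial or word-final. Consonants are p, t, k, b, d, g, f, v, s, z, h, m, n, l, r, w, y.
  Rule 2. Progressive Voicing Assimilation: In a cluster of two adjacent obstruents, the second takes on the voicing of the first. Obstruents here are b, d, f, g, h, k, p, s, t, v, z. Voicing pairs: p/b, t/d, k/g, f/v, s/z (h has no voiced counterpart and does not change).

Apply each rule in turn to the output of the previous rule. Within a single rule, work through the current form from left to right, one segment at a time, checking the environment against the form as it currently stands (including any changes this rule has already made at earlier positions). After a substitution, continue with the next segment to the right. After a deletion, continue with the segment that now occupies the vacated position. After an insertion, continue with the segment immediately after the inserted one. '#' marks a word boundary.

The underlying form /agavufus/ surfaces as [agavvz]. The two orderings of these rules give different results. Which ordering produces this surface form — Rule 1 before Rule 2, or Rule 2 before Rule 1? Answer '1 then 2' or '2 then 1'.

1 then 2

Order 1 then 2:
  1 Medial Vowel Deletion: [agavufus] → [agavfs]
  2 Progressive Voicing Assimilation: [agavfs] → [agavvz]
  result: [agavvz]
Order 2 then 1:
  2 Progressive Voicing Assimilation: no change — [agavufus]
  1 Medial Vowel Deletion: [agavufus] → [agavfs]
  result: [agavfs]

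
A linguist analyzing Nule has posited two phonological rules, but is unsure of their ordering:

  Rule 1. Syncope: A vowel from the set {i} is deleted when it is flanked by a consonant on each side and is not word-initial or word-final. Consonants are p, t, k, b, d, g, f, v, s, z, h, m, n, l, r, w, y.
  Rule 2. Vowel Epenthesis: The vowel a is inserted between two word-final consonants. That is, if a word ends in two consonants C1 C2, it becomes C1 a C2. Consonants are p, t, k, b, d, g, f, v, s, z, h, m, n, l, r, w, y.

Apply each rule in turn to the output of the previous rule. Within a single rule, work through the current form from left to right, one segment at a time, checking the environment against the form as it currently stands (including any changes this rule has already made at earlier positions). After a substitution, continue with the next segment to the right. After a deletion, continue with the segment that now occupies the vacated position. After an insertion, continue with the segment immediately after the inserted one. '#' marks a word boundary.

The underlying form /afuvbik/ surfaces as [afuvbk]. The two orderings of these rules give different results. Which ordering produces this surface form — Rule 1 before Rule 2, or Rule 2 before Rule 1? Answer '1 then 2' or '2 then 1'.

2 then 1

Order 1 then 2:
  1 Syncope: [afuvbik] → [afuvbk]
  2 Vowel Epenthesis: [afuvbk] → [afuvbak]
  result: [afuvbak]
Order 2 then 1:
  2 Vowel Epenthesis: no change — [afuvbik]
  1 Syncope: [afuvbik] → [afuvbk]
  result: [afuvbk]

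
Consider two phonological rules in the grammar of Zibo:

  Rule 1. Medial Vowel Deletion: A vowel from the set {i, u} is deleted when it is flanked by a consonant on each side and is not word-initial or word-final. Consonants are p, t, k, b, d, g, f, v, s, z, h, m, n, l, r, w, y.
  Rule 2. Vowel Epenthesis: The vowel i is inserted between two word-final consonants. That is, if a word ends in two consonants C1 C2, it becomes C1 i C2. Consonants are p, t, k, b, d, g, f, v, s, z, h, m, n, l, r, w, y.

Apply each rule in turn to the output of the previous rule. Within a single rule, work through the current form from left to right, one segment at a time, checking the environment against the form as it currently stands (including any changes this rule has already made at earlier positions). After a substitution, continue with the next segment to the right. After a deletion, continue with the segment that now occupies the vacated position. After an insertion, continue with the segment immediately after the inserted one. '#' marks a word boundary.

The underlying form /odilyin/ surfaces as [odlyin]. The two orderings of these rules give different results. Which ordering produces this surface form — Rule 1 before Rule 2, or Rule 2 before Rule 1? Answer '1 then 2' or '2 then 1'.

1 then 2

Order 1 then 2:
  1 Medial Vowel Deletion: [odilyin] → [odlyn]
  2 Vowel Epenthesis: [odlyn] → [odlyin]
  result: [odlyin]
Order 2 then 1:
  2 Vowel Epenthesis: no change — [odilyin]
  1 Medial Vowel Deletion: [odilyin] → [odlyn]
  result: [odlyn]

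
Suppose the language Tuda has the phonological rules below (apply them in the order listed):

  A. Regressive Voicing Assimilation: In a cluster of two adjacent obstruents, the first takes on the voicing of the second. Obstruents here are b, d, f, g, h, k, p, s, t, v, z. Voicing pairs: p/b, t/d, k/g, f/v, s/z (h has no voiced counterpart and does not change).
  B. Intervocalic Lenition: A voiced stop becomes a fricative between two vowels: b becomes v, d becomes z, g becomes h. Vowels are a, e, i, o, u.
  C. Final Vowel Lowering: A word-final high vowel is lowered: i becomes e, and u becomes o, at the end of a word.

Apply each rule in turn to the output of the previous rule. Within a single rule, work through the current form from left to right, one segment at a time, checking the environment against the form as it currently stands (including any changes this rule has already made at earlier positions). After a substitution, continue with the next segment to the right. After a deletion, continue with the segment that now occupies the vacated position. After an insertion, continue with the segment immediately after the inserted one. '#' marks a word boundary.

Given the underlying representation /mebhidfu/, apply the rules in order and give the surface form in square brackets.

[mephitfo]

A Regressive Voicing Assimilation: [mebhidfu] → [mephitfu]
B Intervocalic Lenition: no change — [mephitfu]
C Final Vowel Lowering: [mephitfu] → [mephitfo]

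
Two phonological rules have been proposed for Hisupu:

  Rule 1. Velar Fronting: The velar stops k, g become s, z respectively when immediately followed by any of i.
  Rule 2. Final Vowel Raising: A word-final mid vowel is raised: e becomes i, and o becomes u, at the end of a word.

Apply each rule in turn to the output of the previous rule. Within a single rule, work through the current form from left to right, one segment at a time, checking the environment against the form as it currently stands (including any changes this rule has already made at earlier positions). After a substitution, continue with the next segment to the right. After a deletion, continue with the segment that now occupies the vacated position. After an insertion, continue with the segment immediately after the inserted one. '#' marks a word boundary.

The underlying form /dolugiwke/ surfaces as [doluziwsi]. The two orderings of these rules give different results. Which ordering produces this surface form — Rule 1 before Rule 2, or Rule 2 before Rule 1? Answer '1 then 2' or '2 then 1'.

Order 1 then 2:
  1 Velar Fronting: [dolugiwke] → [doluziwke]
  2 Final Vowel Raising: [doluziwke] → [doluziwki]
  result: [doluziwki]
Order 2 then 1:
  2 Final Vowel Raising: [dolugiwke] → [dolugiwki]
  1 Velar Fronting: [dolugiwki] → [doluziwsi]
  result: [doluziwsi]

2 then 1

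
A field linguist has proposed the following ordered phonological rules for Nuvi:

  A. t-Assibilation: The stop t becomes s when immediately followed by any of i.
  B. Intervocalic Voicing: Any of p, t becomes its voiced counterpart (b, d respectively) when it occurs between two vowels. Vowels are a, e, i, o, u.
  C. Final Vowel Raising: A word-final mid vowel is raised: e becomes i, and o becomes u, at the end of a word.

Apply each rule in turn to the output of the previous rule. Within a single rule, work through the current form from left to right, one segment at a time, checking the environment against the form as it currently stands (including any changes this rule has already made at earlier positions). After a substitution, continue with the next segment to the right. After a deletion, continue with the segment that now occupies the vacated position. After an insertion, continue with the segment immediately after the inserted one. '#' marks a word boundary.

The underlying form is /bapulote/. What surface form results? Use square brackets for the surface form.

[babulodi]

A t-Assibilation: no change — [bapulote]
B Intervocalic Voicing: [bapulote] → [babulode]
C Final Vowel Raising: [babulode] → [babulodi]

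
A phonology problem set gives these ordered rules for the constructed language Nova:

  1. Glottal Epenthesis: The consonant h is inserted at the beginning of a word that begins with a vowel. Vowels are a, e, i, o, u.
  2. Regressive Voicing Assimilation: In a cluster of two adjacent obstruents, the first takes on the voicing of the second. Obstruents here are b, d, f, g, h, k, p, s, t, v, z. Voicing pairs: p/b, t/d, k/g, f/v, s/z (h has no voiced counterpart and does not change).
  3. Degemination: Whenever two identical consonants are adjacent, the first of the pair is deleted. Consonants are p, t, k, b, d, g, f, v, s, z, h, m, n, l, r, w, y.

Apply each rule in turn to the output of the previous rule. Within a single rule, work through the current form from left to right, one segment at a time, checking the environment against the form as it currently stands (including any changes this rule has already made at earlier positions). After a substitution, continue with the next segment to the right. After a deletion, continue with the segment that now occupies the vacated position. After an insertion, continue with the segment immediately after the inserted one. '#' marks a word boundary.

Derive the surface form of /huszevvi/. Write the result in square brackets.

1 Glottal Epenthesis: no change — [huszevvi]
2 Regressive Voicing Assimilation: [huszevvi] → [huzzevvi]
3 Degemination: [huzzevvi] → [huzevi]

[huzevi]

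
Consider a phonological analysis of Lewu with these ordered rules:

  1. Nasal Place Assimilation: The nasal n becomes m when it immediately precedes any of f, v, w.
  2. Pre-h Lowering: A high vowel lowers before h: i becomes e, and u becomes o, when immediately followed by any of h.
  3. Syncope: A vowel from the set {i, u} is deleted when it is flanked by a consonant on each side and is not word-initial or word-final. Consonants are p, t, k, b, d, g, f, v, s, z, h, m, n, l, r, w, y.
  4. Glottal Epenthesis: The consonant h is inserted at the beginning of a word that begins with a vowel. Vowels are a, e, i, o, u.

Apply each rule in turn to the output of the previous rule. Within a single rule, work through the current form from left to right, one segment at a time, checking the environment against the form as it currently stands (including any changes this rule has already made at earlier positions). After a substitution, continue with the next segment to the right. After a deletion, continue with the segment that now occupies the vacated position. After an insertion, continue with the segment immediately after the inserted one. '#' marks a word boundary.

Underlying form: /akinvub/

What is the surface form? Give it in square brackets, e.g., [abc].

[hakmvb]

1 Nasal Place Assimilation: [akinvub] → [akimvub]
2 Pre-h Lowering: no change — [akimvub]
3 Syncope: [akimvub] → [akmvb]
4 Glottal Epenthesis: [akmvb] → [hakmvb]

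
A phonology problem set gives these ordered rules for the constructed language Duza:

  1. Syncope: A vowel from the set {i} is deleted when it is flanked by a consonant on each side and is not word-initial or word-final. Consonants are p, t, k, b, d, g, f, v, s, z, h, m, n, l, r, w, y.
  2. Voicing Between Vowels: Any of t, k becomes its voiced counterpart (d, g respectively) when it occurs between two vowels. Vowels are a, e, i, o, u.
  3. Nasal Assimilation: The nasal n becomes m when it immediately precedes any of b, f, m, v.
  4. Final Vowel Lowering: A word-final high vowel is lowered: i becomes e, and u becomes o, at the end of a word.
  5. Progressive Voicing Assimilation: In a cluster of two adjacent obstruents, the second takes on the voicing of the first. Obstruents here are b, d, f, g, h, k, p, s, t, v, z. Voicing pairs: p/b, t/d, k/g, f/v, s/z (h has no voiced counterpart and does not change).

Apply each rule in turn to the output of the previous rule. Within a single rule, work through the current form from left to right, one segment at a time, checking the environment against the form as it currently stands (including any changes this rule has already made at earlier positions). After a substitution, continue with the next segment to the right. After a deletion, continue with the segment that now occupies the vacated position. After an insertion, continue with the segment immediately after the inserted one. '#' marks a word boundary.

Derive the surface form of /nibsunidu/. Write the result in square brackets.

1 Syncope: [nibsunidu] → [nbsundu]
2 Voicing Between Vowels: no change — [nbsundu]
3 Nasal Assimilation: [nbsundu] → [mbsundu]
4 Final Vowel Lowering: [mbsundu] → [mbsundo]
5 Progressive Voicing Assimilation: [mbsundo] → [mbzundo]

[mbzundo]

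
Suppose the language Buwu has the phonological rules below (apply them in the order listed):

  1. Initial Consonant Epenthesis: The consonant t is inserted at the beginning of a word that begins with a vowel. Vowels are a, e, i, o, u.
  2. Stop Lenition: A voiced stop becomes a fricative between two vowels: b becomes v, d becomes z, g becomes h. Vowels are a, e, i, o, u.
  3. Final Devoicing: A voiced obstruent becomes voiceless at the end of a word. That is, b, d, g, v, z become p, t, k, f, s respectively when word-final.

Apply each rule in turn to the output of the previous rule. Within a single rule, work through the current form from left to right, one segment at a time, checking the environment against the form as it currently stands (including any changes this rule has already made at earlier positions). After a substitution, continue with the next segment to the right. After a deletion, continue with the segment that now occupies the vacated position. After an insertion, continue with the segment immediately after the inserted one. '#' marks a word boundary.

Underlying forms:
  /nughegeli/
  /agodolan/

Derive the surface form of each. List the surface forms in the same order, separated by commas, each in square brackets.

/nughegeli/:
  1 Initial Consonant Epenthesis: no change — [nughegeli]
  2 Stop Lenition: [nughegeli] → [nugheheli]
  3 Final Devoicing: no change — [nugheheli]
/agodolan/:
  1 Initial Consonant Epenthesis: [agodolan] → [tagodolan]
  2 Stop Lenition: [tagodolan] → [tahozolan]
  3 Final Devoicing: no change — [tahozolan]

[nugheheli], [tahozolan]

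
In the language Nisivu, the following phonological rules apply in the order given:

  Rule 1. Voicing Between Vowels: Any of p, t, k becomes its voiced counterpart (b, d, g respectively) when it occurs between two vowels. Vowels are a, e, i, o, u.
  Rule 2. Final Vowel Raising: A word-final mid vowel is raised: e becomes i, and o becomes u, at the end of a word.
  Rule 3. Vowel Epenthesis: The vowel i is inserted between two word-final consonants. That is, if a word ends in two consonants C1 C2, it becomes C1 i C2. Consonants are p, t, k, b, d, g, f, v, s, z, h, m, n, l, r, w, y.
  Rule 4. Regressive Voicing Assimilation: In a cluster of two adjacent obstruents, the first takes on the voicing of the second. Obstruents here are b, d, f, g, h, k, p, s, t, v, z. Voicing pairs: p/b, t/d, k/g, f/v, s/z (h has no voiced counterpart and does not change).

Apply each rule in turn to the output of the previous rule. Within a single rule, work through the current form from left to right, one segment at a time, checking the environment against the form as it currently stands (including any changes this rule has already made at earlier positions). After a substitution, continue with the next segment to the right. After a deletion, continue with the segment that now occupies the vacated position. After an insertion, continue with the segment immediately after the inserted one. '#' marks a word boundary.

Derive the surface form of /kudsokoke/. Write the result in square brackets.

[kutsogogi]

Rule 1 Voicing Between Vowels: [kudsokoke] → [kudsogoge]
Rule 2 Final Vowel Raising: [kudsogoge] → [kudsogogi]
Rule 3 Vowel Epenthesis: no change — [kudsogogi]
Rule 4 Regressive Voicing Assimilation: [kudsogogi] → [kutsogogi]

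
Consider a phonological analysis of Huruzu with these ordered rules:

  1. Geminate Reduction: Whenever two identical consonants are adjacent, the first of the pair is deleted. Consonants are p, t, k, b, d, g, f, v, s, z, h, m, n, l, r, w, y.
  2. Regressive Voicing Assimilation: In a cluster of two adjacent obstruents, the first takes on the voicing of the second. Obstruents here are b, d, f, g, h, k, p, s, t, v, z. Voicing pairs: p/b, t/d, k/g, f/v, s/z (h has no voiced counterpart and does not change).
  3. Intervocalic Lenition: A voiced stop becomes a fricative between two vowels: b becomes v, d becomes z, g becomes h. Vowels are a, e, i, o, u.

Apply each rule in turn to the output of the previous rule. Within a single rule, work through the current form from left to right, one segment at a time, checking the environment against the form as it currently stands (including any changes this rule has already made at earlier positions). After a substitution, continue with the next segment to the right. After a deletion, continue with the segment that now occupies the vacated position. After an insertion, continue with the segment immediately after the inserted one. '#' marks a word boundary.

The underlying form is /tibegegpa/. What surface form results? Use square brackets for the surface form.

[tivehekpa]

1 Geminate Reduction: no change — [tibegegpa]
2 Regressive Voicing Assimilation: [tibegegpa] → [tibegekpa]
3 Intervocalic Lenition: [tibegekpa] → [tivehekpa]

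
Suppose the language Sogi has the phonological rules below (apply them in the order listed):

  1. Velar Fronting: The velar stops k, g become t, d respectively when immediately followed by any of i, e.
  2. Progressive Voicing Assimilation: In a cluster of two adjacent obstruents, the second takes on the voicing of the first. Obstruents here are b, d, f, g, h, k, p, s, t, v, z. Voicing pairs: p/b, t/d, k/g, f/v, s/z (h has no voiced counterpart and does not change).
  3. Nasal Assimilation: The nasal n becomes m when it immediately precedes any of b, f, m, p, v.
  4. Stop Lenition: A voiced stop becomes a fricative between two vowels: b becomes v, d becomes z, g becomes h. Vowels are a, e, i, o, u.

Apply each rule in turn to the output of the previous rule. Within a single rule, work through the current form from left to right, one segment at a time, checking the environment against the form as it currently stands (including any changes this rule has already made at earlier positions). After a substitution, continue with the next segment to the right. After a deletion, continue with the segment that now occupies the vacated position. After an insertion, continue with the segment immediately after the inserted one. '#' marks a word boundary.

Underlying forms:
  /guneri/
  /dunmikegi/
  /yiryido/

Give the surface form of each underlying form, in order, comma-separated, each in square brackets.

[guneri], [dummitezi], [yiryizo]

/guneri/:
  1 Velar Fronting: no change — [guneri]
  2 Progressive Voicing Assimilation: no change — [guneri]
  3 Nasal Assimilation: no change — [guneri]
  4 Stop Lenition: no change — [guneri]
/dunmikegi/:
  1 Velar Fronting: [dunmikegi] → [dunmitedi]
  2 Progressive Voicing Assimilation: no change — [dunmitedi]
  3 Nasal Assimilation: [dunmitedi] → [dummitedi]
  4 Stop Lenition: [dummitedi] → [dummitezi]
/yiryido/:
  1 Velar Fronting: no change — [yiryido]
  2 Progressive Voicing Assimilation: no change — [yiryido]
  3 Nasal Assimilation: no change — [yiryido]
  4 Stop Lenition: [yiryido] → [yiryizo]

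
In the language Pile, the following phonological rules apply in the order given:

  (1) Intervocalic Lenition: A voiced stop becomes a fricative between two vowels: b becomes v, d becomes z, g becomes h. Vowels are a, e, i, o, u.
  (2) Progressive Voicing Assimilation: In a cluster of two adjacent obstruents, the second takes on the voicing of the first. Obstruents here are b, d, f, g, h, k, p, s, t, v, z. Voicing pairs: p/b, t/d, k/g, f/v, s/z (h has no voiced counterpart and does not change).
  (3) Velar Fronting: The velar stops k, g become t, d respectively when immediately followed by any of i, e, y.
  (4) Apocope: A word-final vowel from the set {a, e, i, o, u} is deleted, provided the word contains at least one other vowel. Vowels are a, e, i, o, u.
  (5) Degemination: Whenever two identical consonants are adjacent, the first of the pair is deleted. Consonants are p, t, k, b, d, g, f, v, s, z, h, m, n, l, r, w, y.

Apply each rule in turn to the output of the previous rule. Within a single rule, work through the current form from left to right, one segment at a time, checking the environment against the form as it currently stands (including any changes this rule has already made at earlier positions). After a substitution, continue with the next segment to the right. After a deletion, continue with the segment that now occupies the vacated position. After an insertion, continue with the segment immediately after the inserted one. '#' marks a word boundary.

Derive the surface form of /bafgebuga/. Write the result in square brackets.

(1) Intervocalic Lenition: [bafgebuga] → [bafgevuha]
(2) Progressive Voicing Assimilation: [bafgevuha] → [bafkevuha]
(3) Velar Fronting: [bafkevuha] → [baftevuha]
(4) Apocope: [baftevuha] → [baftevuh]
(5) Degemination: no change — [baftevuh]

[baftevuh]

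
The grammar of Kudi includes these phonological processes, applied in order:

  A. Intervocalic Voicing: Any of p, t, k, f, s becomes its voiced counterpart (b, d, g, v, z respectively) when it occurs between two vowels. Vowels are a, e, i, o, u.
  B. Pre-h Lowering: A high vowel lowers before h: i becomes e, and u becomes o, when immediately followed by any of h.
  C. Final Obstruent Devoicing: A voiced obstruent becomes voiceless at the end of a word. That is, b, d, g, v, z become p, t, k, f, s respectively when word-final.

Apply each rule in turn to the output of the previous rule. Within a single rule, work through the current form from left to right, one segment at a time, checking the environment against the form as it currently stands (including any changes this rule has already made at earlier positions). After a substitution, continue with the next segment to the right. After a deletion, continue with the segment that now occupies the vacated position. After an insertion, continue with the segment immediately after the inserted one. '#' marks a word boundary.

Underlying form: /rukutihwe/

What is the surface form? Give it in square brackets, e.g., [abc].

A Intervocalic Voicing: [rukutihwe] → [rugudihwe]
B Pre-h Lowering: [rugudihwe] → [rugudehwe]
C Final Obstruent Devoicing: no change — [rugudehwe]

[rugudehwe]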